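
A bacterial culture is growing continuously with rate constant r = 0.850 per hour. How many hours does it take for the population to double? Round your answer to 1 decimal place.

doubling time ≈ 0.8 hours

doubling time = ln(2) / |r| = 0.69315 / 0.85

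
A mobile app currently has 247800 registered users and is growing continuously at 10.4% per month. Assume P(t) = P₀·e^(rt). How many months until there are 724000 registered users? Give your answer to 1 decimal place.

724000 = 247800 · e^(0.104·t)
t = ln(724000/247800) / 0.104 = ln(2.92171) / 0.104 = 1.07217 / 0.104

t ≈ 10.3 months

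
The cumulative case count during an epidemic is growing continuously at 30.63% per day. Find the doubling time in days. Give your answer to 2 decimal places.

doubling time ≈ 2.26 days

doubling time = ln(2) / |r| = 0.69315 / 0.3063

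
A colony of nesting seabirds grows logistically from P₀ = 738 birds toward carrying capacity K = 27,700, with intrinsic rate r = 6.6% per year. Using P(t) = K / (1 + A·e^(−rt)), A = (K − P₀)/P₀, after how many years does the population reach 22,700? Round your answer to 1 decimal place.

A = (27700 − 738)/738 = 36.53388
22700 = 27700/(1 + 36.53388·e^(−0.066t)) → 1 + 36.53388·e^(−0.066t) = 1.22026
e^(−0.066t) = 0.006029 → t = ln(165.86379)/0.066 = 5.11117/0.066

t ≈ 77.4 years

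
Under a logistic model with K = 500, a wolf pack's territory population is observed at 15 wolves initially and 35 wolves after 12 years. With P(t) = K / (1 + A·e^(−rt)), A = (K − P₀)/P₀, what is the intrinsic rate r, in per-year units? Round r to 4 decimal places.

A = (500 − 15)/15 = 32.33333
35 = 500/(1 + 32.33333·e^(−r·12)) → e^(−12r) = (14.28571 − 1)/32.33333 = 0.410898
r = −ln(0.410898)/12 = 0.88941/12

r ≈ 0.0741 per year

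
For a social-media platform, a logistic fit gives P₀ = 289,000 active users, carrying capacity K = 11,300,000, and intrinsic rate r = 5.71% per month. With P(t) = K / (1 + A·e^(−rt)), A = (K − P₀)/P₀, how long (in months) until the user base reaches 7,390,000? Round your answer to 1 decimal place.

A = (11300000 − 289000)/289000 = 38.10035
7390000 = 11300000/(1 + 38.10035·e^(−0.0571t)) → 1 + 38.10035·e^(−0.0571t) = 1.52909
e^(−0.0571t) = 0.013887 → t = ln(72.01063)/0.0571 = 4.27681/0.0571

t ≈ 74.9 months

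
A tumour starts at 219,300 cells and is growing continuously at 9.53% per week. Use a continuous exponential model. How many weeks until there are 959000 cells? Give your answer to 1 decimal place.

959000 = 219300 · e^(0.0953·t)
t = ln(959000/219300) / 0.0953 = ln(4.37301) / 0.0953 = 1.47545 / 0.0953

t ≈ 15.5 weeks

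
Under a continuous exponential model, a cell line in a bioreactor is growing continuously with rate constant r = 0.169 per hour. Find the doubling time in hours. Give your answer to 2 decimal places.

doubling time = ln(2) / |r| = 0.69315 / 0.169

doubling time ≈ 4.10 hours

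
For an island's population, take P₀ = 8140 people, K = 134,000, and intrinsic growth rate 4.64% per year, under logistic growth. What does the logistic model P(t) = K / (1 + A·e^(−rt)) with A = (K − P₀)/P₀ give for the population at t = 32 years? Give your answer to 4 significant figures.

≈ 29,760 people

A = (134000 − 8140)/8140 = 15.46192
P(32) = 134000 / (1 + 15.46192·e^(−0.0464·32)) = 134000 / (1 + 15.46192·0.226548)
= 134000 / 4.50286 ≈ 29758.86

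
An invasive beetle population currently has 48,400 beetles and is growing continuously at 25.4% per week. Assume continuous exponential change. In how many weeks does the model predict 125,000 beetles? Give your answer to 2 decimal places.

t ≈ 3.74 weeks

125000 = 48400 · e^(0.254·t)
t = ln(125000/48400) / 0.254 = ln(2.58264) / 0.254 = 0.94881 / 0.254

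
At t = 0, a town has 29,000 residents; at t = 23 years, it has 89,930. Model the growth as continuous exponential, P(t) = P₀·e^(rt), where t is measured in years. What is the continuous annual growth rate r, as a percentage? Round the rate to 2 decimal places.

89930 = 29000 · e^(r·23)
e^(23r) = 89930/29000 = 3.10103
r = ln(3.10103) / 23 = 1.13174 / 23

r ≈ 4.92% per year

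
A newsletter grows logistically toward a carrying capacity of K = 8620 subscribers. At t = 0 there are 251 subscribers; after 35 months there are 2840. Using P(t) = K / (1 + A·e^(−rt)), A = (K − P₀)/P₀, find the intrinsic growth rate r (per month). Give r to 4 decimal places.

r ≈ 0.0799 per month

A = (8620 − 251)/251 = 33.34263
2840 = 8620/(1 + 33.34263·e^(−r·35)) → e^(−35r) = (3.03521 − 1)/33.34263 = 0.061039
r = −ln(0.061039)/35 = 2.79624/35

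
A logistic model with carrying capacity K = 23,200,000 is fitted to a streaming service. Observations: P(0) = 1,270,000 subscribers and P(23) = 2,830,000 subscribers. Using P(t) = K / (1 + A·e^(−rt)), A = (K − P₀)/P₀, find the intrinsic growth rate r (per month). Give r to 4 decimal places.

r ≈ 0.0380 per month

A = (23200000 − 1270000)/1270000 = 17.26772
2830000 = 23200000/(1 + 17.26772·e^(−r·23)) → e^(−23r) = (8.19788 − 1)/17.26772 = 0.41684
r = −ln(0.41684)/23 = 0.87505/23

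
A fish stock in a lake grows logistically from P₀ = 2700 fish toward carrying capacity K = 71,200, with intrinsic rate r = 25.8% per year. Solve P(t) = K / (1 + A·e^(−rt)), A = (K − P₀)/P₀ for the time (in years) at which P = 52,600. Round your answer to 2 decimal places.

t ≈ 16.56 years

A = (71200 − 2700)/2700 = 25.37037
52600 = 71200/(1 + 25.37037·e^(−0.258t)) → 1 + 25.37037·e^(−0.258t) = 1.35361
e^(−0.258t) = 0.013938 → t = ln(71.74632)/0.258 = 4.27314/0.258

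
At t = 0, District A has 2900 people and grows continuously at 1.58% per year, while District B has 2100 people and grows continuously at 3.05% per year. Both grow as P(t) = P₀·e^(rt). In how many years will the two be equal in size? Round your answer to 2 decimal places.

t ≈ 21.96 years

2900·e^(0.0158t) = 2100·e^(0.0305t)
2900/2100 = e^((0.0305 − 0.0158)t) → ln(1.38095) = 0.0147·t
t = 0.32277 / 0.0147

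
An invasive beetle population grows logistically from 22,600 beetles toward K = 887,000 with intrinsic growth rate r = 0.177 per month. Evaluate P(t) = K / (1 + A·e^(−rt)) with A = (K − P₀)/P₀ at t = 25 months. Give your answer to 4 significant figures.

A = (887000 − 22600)/22600 = 38.24779
P(25) = 887000 / (1 + 38.24779·e^(−0.177·25)) = 887000 / (1 + 38.24779·0.011974)
= 887000 / 1.45799 ≈ 608373.01

≈ 608,400 beetles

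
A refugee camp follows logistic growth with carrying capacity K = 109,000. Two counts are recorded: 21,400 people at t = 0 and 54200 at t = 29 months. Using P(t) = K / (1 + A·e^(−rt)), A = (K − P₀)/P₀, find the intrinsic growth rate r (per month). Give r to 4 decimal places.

A = (109000 − 21400)/21400 = 4.09346
54200 = 109000/(1 + 4.09346·e^(−r·29)) → e^(−29r) = (2.01107 − 1)/4.09346 = 0.246997
r = −ln(0.246997)/29 = 1.39838/29

r ≈ 0.0482 per month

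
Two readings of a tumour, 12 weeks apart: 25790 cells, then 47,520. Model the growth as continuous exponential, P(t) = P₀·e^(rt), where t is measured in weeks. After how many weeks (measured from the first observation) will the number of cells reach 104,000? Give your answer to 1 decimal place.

r = ln(47520/25790) / 12 ≈ 0.05093 per week
t = ln(104000/25790) / r = 1.3944 / 0.05093 ≈ 27.379

t ≈ 27.4 weeks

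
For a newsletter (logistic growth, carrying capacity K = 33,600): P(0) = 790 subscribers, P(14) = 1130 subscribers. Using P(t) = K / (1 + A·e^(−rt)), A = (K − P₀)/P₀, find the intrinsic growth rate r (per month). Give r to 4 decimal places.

r ≈ 0.0263 per month

A = (33600 − 790)/790 = 41.53165
1130 = 33600/(1 + 41.53165·e^(−r·14)) → e^(−14r) = (29.73451 − 1)/41.53165 = 0.69187
r = −ln(0.69187)/14 = 0.36836/14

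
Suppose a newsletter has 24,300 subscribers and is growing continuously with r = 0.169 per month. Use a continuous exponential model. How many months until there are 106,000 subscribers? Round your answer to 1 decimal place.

t ≈ 8.7 months

106000 = 24300 · e^(0.169·t)
t = ln(106000/24300) / 0.169 = ln(4.36214) / 0.169 = 1.47296 / 0.169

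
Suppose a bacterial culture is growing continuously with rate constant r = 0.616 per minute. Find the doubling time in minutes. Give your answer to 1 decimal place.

doubling time = ln(2) / |r| = 0.69315 / 0.616

doubling time ≈ 1.1 minutes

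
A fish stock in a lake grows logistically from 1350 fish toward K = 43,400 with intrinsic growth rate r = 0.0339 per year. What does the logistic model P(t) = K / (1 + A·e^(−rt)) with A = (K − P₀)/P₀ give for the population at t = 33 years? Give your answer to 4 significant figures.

A = (43400 − 1350)/1350 = 31.14815
P(33) = 43400 / (1 + 31.14815·e^(−0.0339·33)) = 43400 / (1 + 31.14815·0.326704)
= 43400 / 11.17623 ≈ 3883.24

≈ 3,883 fish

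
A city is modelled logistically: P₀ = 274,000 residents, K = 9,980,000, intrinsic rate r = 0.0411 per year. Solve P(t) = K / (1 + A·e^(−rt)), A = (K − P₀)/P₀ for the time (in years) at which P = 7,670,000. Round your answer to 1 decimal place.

A = (9980000 − 274000)/274000 = 35.42336
7670000 = 9980000/(1 + 35.42336·e^(−0.0411t)) → 1 + 35.42336·e^(−0.0411t) = 1.30117
e^(−0.0411t) = 0.008502 → t = ln(117.61782)/0.0411 = 4.76744/0.0411

t ≈ 116.0 years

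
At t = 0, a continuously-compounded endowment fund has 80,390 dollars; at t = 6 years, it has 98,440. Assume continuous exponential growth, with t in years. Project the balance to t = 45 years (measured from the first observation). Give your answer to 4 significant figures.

r = ln(98440/80390) / 6 ≈ 0.03376 per year
P(45) = 80390 · e^(0.03376·45) = 80390 · 4.56848 ≈ 367260.19

≈ 367,300 dollars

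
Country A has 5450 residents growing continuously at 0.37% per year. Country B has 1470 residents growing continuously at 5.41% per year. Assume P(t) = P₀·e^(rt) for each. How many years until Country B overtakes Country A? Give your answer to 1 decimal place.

t ≈ 26.0 years

5450·e^(0.0037t) = 1470·e^(0.0541t)
5450/1470 = e^((0.0541 − 0.0037)t) → ln(3.70748) = 0.0504·t
t = 1.31035 / 0.0504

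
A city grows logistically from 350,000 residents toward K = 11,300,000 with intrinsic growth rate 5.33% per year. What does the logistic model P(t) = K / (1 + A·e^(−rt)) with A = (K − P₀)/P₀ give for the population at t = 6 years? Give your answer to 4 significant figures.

A = (11300000 − 350000)/350000 = 31.28571
P(6) = 11300000 / (1 + 31.28571·e^(−0.0533·6)) = 11300000 / (1 + 31.28571·0.726294)
= 11300000 / 23.72264 ≈ 476338.31

≈ 476,300 residents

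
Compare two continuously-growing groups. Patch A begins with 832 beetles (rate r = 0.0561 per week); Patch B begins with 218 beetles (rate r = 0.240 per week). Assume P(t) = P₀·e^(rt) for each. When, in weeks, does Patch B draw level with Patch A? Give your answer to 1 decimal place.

t ≈ 7.3 weeks

832·e^(0.0561t) = 218·e^(0.24t)
832/218 = e^((0.24 − 0.0561)t) → ln(3.81651) = 0.1839·t
t = 1.33934 / 0.1839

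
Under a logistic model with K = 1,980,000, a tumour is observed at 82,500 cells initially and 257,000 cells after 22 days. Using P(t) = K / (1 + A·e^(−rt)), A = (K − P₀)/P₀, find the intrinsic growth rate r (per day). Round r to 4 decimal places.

r ≈ 0.0560 per day

A = (1980000 − 82500)/82500 = 23
257000 = 1980000/(1 + 23·e^(−r·22)) → e^(−22r) = (7.70428 − 1)/23 = 0.29149
r = −ln(0.29149)/22 = 1.23275/22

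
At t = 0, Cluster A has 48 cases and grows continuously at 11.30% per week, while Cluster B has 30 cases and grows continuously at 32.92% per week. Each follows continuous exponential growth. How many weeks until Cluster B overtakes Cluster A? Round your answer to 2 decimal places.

48·e^(0.113t) = 30·e^(0.3292t)
48/30 = e^((0.3292 − 0.113)t) → ln(1.6) = 0.2162·t
t = 0.47 / 0.2162

t ≈ 2.17 weeks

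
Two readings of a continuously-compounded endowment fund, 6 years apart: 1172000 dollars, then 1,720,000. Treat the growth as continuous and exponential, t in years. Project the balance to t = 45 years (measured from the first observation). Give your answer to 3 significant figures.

≈ 20,800,000 dollars

r = ln(1720000/1172000) / 6 ≈ 0.063935 per year
P(45) = 1172000 · e^(0.063935·45) = 1172000 · 17.76259 ≈ 20817754.17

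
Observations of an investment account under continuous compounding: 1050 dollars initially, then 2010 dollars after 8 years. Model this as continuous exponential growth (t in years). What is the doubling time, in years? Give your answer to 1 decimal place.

r = ln(2010/1050) / 8 = ln(1.91429) / 8 ≈ 0.081168 per year
doubling time = ln 2 / |r| = 0.69315 / 0.081168

doubling time ≈ 8.5 years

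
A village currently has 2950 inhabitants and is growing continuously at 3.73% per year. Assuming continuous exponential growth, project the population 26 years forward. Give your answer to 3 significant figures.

P(26) = 2950 · e^(0.0373·26) = 2950 · e^(0.9698)
= 2950 · 2.63742 ≈ 7780.38

≈ 7,780 inhabitants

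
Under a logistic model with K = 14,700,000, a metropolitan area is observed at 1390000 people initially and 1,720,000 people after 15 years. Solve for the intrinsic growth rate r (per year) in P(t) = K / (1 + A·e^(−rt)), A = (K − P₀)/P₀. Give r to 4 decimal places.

r ≈ 0.0159 per year

A = (14700000 − 1390000)/1390000 = 9.57554
1720000 = 14700000/(1 + 9.57554·e^(−r·15)) → e^(−15r) = (8.54651 − 1)/9.57554 = 0.788103
r = −ln(0.788103)/15 = 0.23813/15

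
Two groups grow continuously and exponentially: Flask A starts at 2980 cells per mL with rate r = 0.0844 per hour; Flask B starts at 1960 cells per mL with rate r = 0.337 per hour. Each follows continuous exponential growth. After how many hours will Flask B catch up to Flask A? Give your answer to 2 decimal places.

t ≈ 1.66 hours

2980·e^(0.0844t) = 1960·e^(0.337t)
2980/1960 = e^((0.337 − 0.0844)t) → ln(1.52041) = 0.2526·t
t = 0.41898 / 0.2526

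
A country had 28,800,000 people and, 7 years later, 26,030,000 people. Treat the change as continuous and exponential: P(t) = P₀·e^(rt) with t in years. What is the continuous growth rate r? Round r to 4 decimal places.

r ≈ -0.0144 per year

26030000 = 28800000 · e^(r·7)
e^(7r) = 26030000/28800000 = 0.90382
r = ln(0.90382) / 7 = -0.10113 / 7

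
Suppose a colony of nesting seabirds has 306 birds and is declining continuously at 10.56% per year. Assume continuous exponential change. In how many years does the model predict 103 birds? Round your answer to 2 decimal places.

t ≈ 10.31 years

103 = 306 · e^(-0.1056·t)
t = ln(103/306) / -0.1056 = ln(0.3366) / -0.1056 = -1.08886 / -0.1056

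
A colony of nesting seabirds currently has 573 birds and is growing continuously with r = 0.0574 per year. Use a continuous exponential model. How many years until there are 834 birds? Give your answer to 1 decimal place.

t ≈ 6.5 years

834 = 573 · e^(0.0574·t)
t = ln(834/573) / 0.0574 = ln(1.4555) / 0.0574 = 0.37535 / 0.0574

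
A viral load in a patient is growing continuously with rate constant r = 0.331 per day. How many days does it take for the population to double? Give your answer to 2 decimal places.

doubling time ≈ 2.09 days

doubling time = ln(2) / |r| = 0.69315 / 0.331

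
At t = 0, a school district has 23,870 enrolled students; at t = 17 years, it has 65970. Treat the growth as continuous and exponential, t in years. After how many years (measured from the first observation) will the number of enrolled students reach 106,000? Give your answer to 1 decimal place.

t ≈ 24.9 years

r = ln(65970/23870) / 17 ≈ 0.059799 per year
t = ln(106000/23870) / r = 1.49082 / 0.059799 ≈ 24.931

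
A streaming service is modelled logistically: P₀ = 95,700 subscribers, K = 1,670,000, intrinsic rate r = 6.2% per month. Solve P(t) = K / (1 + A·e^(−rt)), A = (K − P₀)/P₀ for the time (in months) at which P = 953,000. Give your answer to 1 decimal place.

t ≈ 49.8 months

A = (1670000 − 95700)/95700 = 16.45037
953000 = 1670000/(1 + 16.45037·e^(−0.062t)) → 1 + 16.45037·e^(−0.062t) = 1.75236
e^(−0.062t) = 0.045735 → t = ln(21.86499)/0.062 = 3.08489/0.062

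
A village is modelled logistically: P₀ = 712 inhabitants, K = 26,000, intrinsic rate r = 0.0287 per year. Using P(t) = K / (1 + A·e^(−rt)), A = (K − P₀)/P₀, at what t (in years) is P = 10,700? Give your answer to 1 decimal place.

t ≈ 111.9 years

A = (26000 − 712)/712 = 35.51685
10700 = 26000/(1 + 35.51685·e^(−0.0287t)) → 1 + 35.51685·e^(−0.0287t) = 2.42991
e^(−0.0287t) = 0.04026 → t = ln(24.83858)/0.0287 = 3.2124/0.0287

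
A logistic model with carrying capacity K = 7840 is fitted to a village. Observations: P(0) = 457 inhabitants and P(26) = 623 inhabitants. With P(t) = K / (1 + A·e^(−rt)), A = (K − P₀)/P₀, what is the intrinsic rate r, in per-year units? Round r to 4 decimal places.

r ≈ 0.0128 per year

A = (7840 − 457)/457 = 16.15536
623 = 7840/(1 + 16.15536·e^(−r·26)) → e^(−26r) = (12.58427 − 1)/16.15536 = 0.717054
r = −ln(0.717054)/26 = 0.3326/26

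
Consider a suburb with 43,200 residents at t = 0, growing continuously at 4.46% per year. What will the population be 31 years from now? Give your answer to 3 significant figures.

P(31) = 43200 · e^(0.0446·31) = 43200 · e^(1.3826)
= 43200 · 3.98525 ≈ 172162.79

≈ 172,000 residents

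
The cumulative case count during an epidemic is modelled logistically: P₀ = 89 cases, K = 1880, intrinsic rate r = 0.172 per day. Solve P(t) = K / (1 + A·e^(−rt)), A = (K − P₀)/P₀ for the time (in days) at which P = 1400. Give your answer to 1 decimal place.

t ≈ 23.7 days

A = (1880 − 89)/89 = 20.1236
1400 = 1880/(1 + 20.1236·e^(−0.172t)) → 1 + 20.1236·e^(−0.172t) = 1.34286
e^(−0.172t) = 0.017038 → t = ln(58.69382)/0.172 = 4.07233/0.172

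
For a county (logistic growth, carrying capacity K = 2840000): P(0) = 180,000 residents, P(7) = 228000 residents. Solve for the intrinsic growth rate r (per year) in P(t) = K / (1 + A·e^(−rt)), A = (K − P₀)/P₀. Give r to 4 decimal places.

A = (2840000 − 180000)/180000 = 14.77778
228000 = 2840000/(1 + 14.77778·e^(−r·7)) → e^(−7r) = (12.45614 − 1)/14.77778 = 0.775228
r = −ln(0.775228)/7 = 0.2546/7

r ≈ 0.0364 per year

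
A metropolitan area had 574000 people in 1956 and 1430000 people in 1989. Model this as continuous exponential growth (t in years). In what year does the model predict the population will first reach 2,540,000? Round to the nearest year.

year 2010

r = ln(1430000/574000) / 33 = 0.9128/33 ≈ 0.027661 per year
t = ln(2540000/574000) / r = 1.48729/0.027661 ≈ 53.77 years after 1956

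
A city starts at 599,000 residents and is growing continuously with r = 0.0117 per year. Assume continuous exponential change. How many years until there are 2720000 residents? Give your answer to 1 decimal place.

2720000 = 599000 · e^(0.0117·t)
t = ln(2720000/599000) / 0.0117 = ln(4.5409) / 0.0117 = 1.51313 / 0.0117

t ≈ 129.3 years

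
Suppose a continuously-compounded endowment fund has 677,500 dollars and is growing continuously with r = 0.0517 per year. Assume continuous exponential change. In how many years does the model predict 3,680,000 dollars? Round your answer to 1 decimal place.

3680000 = 677500 · e^(0.0517·t)
t = ln(3680000/677500) / 0.0517 = ln(5.43173) / 0.0517 = 1.69226 / 0.0517

t ≈ 32.7 years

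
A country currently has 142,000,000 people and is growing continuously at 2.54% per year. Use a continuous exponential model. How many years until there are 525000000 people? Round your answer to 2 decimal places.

t ≈ 51.48 years

525000000 = 142000000 · e^(0.0254·t)
t = ln(525000000/142000000) / 0.0254 = ln(3.69718) / 0.0254 = 1.30757 / 0.0254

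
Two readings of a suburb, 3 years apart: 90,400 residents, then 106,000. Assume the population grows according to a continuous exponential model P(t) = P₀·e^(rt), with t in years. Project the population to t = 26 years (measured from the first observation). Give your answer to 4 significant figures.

r = ln(106000/90400) / 3 ≈ 0.053065 per year
P(26) = 90400 · e^(0.053065·26) = 90400 · 3.97366 ≈ 359219.19

≈ 359,200 residents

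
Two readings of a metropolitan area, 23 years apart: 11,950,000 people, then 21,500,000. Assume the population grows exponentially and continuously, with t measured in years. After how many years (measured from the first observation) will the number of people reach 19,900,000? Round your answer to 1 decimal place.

r = ln(21500000/11950000) / 23 ≈ 0.025536 per year
t = ln(19900000/11950000) / r = 0.50999 / 0.025536 ≈ 19.972

t ≈ 20.0 years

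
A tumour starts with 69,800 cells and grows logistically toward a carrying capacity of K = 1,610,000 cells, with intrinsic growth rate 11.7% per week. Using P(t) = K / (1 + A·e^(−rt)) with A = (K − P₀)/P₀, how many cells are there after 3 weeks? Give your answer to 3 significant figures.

≈ 97,400 cells

A = (1610000 − 69800)/69800 = 22.0659
P(3) = 1610000 / (1 + 22.0659·e^(−0.117·3)) = 1610000 / (1 + 22.0659·0.703984)
= 1610000 / 16.53404 ≈ 97374.89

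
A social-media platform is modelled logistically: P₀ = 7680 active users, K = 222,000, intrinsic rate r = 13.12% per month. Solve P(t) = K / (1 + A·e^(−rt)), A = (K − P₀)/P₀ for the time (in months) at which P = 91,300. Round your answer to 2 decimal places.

A = (222000 − 7680)/7680 = 27.90625
91300 = 222000/(1 + 27.90625·e^(−0.1312t)) → 1 + 27.90625·e^(−0.1312t) = 2.43154
e^(−0.1312t) = 0.051298 → t = ln(19.49381)/0.1312 = 2.9701/0.1312

t ≈ 22.64 months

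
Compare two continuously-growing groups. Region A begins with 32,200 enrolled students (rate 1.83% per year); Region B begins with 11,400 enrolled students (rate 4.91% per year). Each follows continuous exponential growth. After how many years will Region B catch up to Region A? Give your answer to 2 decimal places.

t ≈ 33.71 years

32200·e^(0.0183t) = 11400·e^(0.0491t)
32200/11400 = e^((0.0491 − 0.0183)t) → ln(2.82456) = 0.0308·t
t = 1.03835 / 0.0308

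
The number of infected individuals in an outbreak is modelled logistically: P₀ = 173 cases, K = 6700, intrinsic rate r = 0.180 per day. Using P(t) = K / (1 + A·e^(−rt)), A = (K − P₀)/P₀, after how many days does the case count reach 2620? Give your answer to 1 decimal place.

t ≈ 17.7 days

A = (6700 − 173)/173 = 37.72832
2620 = 6700/(1 + 37.72832·e^(−0.18t)) → 1 + 37.72832·e^(−0.18t) = 2.55725
e^(−0.18t) = 0.041275 → t = ln(24.2275)/0.18 = 3.18749/0.18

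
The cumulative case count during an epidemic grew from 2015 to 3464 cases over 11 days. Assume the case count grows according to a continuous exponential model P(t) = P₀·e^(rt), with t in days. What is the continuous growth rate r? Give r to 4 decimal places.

3464 = 2015 · e^(r·11)
e^(11r) = 3464/2015 = 1.71911
r = ln(1.71911) / 11 = 0.5418 / 11

r ≈ 0.0493 per day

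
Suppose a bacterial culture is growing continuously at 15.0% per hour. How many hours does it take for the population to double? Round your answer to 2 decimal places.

doubling time = ln(2) / |r| = 0.69315 / 0.15

doubling time ≈ 4.62 hours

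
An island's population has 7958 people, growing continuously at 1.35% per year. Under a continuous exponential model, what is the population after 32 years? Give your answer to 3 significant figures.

≈ 12,300 people

P(32) = 7958 · e^(0.0135·32) = 7958 · e^(0.432)
= 7958 · 1.54034 ≈ 12257.99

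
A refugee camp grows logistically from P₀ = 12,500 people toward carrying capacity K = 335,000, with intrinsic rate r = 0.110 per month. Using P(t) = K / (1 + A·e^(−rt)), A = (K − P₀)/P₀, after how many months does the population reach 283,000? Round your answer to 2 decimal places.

t ≈ 44.95 months

A = (335000 − 12500)/12500 = 25.8
283000 = 335000/(1 + 25.8·e^(−0.11t)) → 1 + 25.8·e^(−0.11t) = 1.18375
e^(−0.11t) = 0.007122 → t = ln(140.41154)/0.11 = 4.94458/0.11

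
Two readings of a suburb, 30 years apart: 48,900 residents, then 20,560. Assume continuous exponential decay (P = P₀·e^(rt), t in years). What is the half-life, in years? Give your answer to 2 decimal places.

r = ln(20560/48900) / 30 = ln(0.42045) / 30 ≈ -0.028881 per year
half-life = ln 2 / |r| = 0.69315 / 0.028881

half-life ≈ 24.00 years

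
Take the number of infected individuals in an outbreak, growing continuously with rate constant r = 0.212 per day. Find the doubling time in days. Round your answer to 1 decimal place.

doubling time = ln(2) / |r| = 0.69315 / 0.212

doubling time ≈ 3.3 days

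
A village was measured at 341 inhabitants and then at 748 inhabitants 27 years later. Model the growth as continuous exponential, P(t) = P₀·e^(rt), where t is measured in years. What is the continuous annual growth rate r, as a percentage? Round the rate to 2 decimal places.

748 = 341 · e^(r·27)
e^(27r) = 748/341 = 2.19355
r = ln(2.19355) / 27 = 0.78552 / 27

r ≈ 2.91% per year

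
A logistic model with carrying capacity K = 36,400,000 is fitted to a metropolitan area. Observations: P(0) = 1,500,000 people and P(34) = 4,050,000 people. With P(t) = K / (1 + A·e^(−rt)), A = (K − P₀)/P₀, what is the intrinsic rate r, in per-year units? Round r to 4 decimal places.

r ≈ 0.0314 per year

A = (36400000 − 1500000)/1500000 = 23.26667
4050000 = 36400000/(1 + 23.26667·e^(−r·34)) → e^(−34r) = (8.98765 − 1)/23.26667 = 0.343309
r = −ln(0.343309)/34 = 1.06912/34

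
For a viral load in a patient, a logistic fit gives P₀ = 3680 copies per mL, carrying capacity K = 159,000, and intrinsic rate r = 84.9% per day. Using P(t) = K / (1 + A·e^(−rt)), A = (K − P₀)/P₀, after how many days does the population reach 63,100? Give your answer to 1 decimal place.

A = (159000 − 3680)/3680 = 42.20652
63100 = 159000/(1 + 42.20652·e^(−0.849t)) → 1 + 42.20652·e^(−0.849t) = 2.51981
e^(−0.849t) = 0.036009 → t = ln(27.77092)/0.849 = 3.32399/0.849

t ≈ 3.9 days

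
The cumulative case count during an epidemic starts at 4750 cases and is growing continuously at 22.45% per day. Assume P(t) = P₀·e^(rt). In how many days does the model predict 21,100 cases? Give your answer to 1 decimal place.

t ≈ 6.6 days

21100 = 4750 · e^(0.2245·t)
t = ln(21100/4750) / 0.2245 = ln(4.44211) / 0.2245 = 1.49113 / 0.2245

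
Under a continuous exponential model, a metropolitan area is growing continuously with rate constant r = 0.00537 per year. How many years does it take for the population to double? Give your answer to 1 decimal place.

doubling time = ln(2) / |r| = 0.69315 / 0.00537

doubling time ≈ 129.1 years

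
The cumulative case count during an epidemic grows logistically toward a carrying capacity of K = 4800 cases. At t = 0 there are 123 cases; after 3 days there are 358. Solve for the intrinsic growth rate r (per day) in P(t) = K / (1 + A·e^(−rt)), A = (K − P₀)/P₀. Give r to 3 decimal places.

r ≈ 0.373 per day

A = (4800 − 123)/123 = 38.02439
358 = 4800/(1 + 38.02439·e^(−r·3)) → e^(−3r) = (13.40782 − 1)/38.02439 = 0.326312
r = −ln(0.326312)/3 = 1.1199/3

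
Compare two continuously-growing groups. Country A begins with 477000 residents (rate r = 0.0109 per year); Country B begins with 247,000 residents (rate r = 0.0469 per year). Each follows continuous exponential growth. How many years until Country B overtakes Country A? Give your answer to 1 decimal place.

t ≈ 18.3 years

477000·e^(0.0109t) = 247000·e^(0.0469t)
477000/247000 = e^((0.0469 − 0.0109)t) → ln(1.93117) = 0.036·t
t = 0.65813 / 0.036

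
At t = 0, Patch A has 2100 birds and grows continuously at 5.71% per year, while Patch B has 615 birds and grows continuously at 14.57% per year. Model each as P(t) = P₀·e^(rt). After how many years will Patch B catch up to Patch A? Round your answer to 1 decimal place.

2100·e^(0.0571t) = 615·e^(0.1457t)
2100/615 = e^((0.1457 − 0.0571)t) → ln(3.41463) = 0.0886·t
t = 1.22807 / 0.0886

t ≈ 13.9 years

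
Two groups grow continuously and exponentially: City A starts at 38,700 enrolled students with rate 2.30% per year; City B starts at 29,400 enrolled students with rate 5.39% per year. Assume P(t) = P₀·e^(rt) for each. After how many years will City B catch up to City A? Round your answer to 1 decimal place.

t ≈ 8.9 years

38700·e^(0.023t) = 29400·e^(0.0539t)
38700/29400 = e^((0.0539 − 0.023)t) → ln(1.31633) = 0.0309·t
t = 0.27484 / 0.0309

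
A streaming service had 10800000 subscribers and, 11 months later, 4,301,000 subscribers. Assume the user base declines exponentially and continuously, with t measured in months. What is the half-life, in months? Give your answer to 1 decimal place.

half-life ≈ 8.3 months

r = ln(4301000/10800000) / 11 = ln(0.39824) / 11 ≈ -0.0837 per month
half-life = ln 2 / |r| = 0.69315 / 0.0837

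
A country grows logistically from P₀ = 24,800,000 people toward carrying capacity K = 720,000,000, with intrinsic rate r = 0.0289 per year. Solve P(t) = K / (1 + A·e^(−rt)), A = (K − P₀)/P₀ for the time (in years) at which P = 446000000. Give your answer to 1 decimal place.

t ≈ 132.2 years

A = (720000000 − 24800000)/24800000 = 28.03226
446000000 = 720000000/(1 + 28.03226·e^(−0.0289t)) → 1 + 28.03226·e^(−0.0289t) = 1.61435
e^(−0.0289t) = 0.021916 → t = ln(45.62915)/0.0289 = 3.82055/0.0289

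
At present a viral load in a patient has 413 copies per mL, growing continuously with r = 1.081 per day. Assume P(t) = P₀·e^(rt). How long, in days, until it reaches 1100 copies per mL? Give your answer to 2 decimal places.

1100 = 413 · e^(1.081·t)
t = ln(1100/413) / 1.081 = ln(2.66344) / 1.081 = 0.97962 / 1.081

t ≈ 0.91 days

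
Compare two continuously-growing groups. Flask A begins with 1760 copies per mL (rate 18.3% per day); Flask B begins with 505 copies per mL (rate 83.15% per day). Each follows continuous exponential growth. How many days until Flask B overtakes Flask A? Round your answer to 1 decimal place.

t ≈ 1.9 days

1760·e^(0.183t) = 505·e^(0.8315t)
1760/505 = e^((0.8315 − 0.183)t) → ln(3.48515) = 0.6485·t
t = 1.24851 / 0.6485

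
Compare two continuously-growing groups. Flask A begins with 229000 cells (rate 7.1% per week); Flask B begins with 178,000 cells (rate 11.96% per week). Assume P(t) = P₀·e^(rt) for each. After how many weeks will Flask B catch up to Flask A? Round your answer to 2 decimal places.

229000·e^(0.071t) = 178000·e^(0.1196t)
229000/178000 = e^((0.1196 − 0.071)t) → ln(1.28652) = 0.0486·t
t = 0.25194 / 0.0486

t ≈ 5.18 weeks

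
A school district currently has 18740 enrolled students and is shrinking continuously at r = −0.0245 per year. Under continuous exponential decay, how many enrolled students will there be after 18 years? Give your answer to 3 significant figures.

P(18) = 18740 · e^(-0.0245·18) = 18740 · e^(-0.441)
= 18740 · 0.64339 ≈ 12057.18

≈ 12,100 enrolled students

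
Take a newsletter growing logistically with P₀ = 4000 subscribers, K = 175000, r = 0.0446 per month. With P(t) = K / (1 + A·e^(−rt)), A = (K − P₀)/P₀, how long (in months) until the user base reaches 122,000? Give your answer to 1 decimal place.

t ≈ 102.9 months

A = (175000 − 4000)/4000 = 42.75
122000 = 175000/(1 + 42.75·e^(−0.0446t)) → 1 + 42.75·e^(−0.0446t) = 1.43443
e^(−0.0446t) = 0.010162 → t = ln(98.40566)/0.0446 = 4.5891/0.0446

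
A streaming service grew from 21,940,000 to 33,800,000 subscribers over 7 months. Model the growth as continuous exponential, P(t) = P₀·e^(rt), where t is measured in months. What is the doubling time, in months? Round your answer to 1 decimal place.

doubling time ≈ 11.2 months

r = ln(33800000/21940000) / 7 = ln(1.54057) / 7 ≈ 0.061736 per month
doubling time = ln 2 / |r| = 0.69315 / 0.061736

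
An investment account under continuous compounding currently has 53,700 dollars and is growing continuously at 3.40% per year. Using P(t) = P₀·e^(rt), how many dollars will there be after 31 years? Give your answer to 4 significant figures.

P(31) = 53700 · e^(0.034·31) = 53700 · e^(1.054)
= 53700 · 2.8691 ≈ 154070.92

≈ 154,100 dollars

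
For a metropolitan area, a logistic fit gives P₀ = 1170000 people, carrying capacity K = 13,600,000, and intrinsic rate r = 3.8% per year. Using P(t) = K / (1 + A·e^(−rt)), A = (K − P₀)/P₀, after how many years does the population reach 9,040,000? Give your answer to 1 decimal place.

A = (13600000 − 1170000)/1170000 = 10.62393
9040000 = 13600000/(1 + 10.62393·e^(−0.038t)) → 1 + 10.62393·e^(−0.038t) = 1.50442
e^(−0.038t) = 0.04748 → t = ln(21.06148)/0.038 = 3.04745/0.038

t ≈ 80.2 years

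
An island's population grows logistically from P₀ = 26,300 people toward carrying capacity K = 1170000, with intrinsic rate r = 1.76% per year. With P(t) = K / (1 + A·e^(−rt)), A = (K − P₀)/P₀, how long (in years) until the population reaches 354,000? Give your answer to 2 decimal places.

t ≈ 166.89 years

A = (1170000 − 26300)/26300 = 43.48669
354000 = 1170000/(1 + 43.48669·e^(−0.0176t)) → 1 + 43.48669·e^(−0.0176t) = 3.30508
e^(−0.0176t) = 0.053007 → t = ln(18.86555)/0.0176 = 2.93734/0.0176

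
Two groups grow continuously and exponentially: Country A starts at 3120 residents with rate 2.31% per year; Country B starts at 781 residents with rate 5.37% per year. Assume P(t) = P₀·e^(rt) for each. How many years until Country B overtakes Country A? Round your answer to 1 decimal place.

t ≈ 45.3 years

3120·e^(0.0231t) = 781·e^(0.0537t)
3120/781 = e^((0.0537 − 0.0231)t) → ln(3.99488) = 0.0306·t
t = 1.38501 / 0.0306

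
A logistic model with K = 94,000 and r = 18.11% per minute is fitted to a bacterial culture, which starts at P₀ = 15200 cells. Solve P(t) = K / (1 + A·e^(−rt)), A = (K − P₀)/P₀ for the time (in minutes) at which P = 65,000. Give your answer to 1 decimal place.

A = (94000 − 15200)/15200 = 5.18421
65000 = 94000/(1 + 5.18421·e^(−0.1811t)) → 1 + 5.18421·e^(−0.1811t) = 1.44615
e^(−0.1811t) = 0.08606 → t = ln(11.61978)/0.1811 = 2.45271/0.1811

t ≈ 13.5 minutes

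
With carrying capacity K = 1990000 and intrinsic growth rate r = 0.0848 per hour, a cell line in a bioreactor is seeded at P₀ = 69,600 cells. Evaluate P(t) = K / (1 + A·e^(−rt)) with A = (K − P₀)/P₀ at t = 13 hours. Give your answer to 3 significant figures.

A = (1990000 − 69600)/69600 = 27.59195
P(13) = 1990000 / (1 + 27.59195·e^(−0.0848·13)) = 1990000 / (1 + 27.59195·0.332073)
= 1990000 / 10.16255 ≈ 195817.05

≈ 196,000 cells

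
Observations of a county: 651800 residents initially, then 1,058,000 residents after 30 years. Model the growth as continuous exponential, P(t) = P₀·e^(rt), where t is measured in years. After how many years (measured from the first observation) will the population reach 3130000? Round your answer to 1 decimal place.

r = ln(1058000/651800) / 30 ≈ 0.016147 per year
t = ln(3130000/651800) / r = 1.56905 / 0.016147 ≈ 97.175

t ≈ 97.2 years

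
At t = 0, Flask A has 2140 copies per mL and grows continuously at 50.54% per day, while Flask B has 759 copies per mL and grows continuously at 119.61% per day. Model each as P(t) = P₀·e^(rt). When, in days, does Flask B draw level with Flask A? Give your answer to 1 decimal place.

2140·e^(0.5054t) = 759·e^(1.1961t)
2140/759 = e^((1.1961 − 0.5054)t) → ln(2.8195) = 0.6907·t
t = 1.03656 / 0.6907

t ≈ 1.5 days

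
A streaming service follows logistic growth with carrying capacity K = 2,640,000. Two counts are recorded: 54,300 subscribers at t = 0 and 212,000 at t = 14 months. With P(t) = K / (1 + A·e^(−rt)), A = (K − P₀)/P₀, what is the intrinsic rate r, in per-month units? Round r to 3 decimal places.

r ≈ 0.102 per month

A = (2640000 − 54300)/54300 = 47.61878
212000 = 2640000/(1 + 47.61878·e^(−r·14)) → e^(−14r) = (12.45283 − 1)/47.61878 = 0.240511
r = −ln(0.240511)/14 = 1.42499/14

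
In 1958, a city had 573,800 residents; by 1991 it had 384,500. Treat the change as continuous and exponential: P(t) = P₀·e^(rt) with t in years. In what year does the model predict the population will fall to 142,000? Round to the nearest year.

r = ln(384500/573800) / 33 = -0.40034/33 ≈ -0.012131 per year
t = ln(142000/573800) / r = -1.39645/-0.012131 ≈ 115.11 years after 1958

year 2073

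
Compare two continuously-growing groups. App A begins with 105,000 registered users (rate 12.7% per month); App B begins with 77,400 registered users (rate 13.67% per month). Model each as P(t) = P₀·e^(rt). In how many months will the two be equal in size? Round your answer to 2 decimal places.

105000·e^(0.127t) = 77400·e^(0.1367t)
105000/77400 = e^((0.1367 − 0.127)t) → ln(1.35659) = 0.0097·t
t = 0.30497 / 0.0097

t ≈ 31.44 months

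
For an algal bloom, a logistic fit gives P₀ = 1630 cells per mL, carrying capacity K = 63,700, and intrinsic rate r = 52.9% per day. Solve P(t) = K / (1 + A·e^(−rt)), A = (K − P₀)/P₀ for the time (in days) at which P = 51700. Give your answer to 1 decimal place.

A = (63700 − 1630)/1630 = 38.07975
51700 = 63700/(1 + 38.07975·e^(−0.529t)) → 1 + 38.07975·e^(−0.529t) = 1.23211
e^(−0.529t) = 0.006095 → t = ln(164.06028)/0.529 = 5.10023/0.529

t ≈ 9.6 days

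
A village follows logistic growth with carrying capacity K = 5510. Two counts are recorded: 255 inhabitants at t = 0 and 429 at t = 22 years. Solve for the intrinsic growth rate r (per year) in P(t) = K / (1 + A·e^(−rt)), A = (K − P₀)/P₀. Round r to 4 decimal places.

r ≈ 0.0252 per year

A = (5510 − 255)/255 = 20.60784
429 = 5510/(1 + 20.60784·e^(−r·22)) → e^(−22r) = (12.84382 − 1)/20.60784 = 0.574724
r = −ln(0.574724)/22 = 0.55387/22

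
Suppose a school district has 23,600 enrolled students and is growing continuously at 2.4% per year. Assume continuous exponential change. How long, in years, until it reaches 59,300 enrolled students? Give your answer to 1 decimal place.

t ≈ 38.4 years

59300 = 23600 · e^(0.024·t)
t = ln(59300/23600) / 0.024 = ln(2.51271) / 0.024 = 0.92136 / 0.024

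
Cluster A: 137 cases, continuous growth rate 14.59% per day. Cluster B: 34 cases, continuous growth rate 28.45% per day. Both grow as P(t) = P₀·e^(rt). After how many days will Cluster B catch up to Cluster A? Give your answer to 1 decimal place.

t ≈ 10.1 days

137·e^(0.1459t) = 34·e^(0.2845t)
137/34 = e^((0.2845 − 0.1459)t) → ln(4.02941) = 0.1386·t
t = 1.39362 / 0.1386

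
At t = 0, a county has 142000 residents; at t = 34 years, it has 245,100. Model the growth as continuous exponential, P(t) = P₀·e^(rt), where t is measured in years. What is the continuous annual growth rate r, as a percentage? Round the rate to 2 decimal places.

245100 = 142000 · e^(r·34)
e^(34r) = 245100/142000 = 1.72606
r = ln(1.72606) / 34 = 0.54584 / 34

r ≈ 1.61% per year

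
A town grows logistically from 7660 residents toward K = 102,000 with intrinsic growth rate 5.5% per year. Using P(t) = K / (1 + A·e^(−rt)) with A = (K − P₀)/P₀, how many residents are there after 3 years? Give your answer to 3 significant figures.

≈ 8,910 residents

A = (102000 − 7660)/7660 = 12.31593
P(3) = 102000 / (1 + 12.31593·e^(−0.055·3)) = 102000 / (1 + 12.31593·0.847894)
= 102000 / 11.4426 ≈ 8914.06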